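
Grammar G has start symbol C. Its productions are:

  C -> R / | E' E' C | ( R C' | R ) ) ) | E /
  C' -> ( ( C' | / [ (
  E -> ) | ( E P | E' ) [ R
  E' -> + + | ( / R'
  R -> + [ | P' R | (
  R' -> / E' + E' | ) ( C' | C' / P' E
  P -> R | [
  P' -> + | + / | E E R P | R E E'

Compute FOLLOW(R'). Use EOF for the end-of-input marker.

{ (, ), + }

In E' -> ( / R': R' is at the end, add FOLLOW(E') = { (, ), + }.
Union: FOLLOW(R') = { (, ), + }.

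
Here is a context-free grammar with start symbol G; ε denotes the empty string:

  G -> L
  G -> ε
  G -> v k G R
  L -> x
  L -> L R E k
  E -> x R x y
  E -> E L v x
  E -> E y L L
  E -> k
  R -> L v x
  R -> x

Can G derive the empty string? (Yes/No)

Yes

G has an ε-production, so G ⇒ ε.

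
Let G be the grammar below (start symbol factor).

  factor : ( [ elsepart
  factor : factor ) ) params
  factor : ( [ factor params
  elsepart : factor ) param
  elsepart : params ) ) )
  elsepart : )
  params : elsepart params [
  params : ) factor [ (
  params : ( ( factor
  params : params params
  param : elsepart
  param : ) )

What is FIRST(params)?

From params : elsepart params [: add FIRST(elsepart) = { (, ) }.
params : ) factor [ ( contributes {)}.
params : ( ( factor contributes {(}.
From params : params params: add FIRST(params) = { (, ) }.
Union: FIRST(params) = { (, ) }.

{ (, ) }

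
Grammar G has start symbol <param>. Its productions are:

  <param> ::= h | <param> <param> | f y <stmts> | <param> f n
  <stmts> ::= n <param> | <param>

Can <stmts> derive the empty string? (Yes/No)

No

No nonterminal in this grammar is nullable.
No production of <stmts> has an RHS whose symbols are all nullable, so <stmts> is not nullable.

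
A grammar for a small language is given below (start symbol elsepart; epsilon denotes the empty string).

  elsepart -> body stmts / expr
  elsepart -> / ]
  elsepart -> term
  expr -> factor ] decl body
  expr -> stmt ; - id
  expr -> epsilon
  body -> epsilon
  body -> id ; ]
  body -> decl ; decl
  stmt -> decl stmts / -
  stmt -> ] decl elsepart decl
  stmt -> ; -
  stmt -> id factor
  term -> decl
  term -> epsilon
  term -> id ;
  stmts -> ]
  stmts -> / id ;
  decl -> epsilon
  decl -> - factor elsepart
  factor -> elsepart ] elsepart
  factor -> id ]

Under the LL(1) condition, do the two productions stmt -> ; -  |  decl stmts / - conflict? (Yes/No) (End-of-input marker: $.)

FIRST(; -) = { ; } and FIRST(decl stmts / -) = { -, /, ] }.
The FIRST sets are disjoint and neither alternative is nullable — no conflict.

No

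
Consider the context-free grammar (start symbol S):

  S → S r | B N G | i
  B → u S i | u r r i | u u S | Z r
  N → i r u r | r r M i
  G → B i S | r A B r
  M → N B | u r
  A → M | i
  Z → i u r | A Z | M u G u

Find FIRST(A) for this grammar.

From A → M: add FIRST(M) = { i, r, u }.
A → i contributes {i}.
Union: FIRST(A) = { i, r, u }.

{ i, r, u }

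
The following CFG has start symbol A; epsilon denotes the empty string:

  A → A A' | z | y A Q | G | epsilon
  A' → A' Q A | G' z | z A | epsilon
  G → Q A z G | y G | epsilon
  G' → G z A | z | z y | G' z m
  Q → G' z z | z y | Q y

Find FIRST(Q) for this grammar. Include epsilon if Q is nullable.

From Q → G' z z: add FIRST(G') = { y, z }.
Q → z y contributes {z}.
From Q → Q y: add FIRST(Q) = { y, z }.
Union: FIRST(Q) = { y, z }.

{ y, z }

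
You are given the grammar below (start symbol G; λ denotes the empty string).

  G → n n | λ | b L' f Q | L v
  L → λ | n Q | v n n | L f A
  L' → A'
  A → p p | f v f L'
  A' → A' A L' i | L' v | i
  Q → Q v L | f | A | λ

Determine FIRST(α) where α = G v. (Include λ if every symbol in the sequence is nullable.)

{ b, f, n, v }

Add FIRST(G)\{λ} = { b, f, n, v }; G is nullable, continue.
v is a terminal; add {v} and stop.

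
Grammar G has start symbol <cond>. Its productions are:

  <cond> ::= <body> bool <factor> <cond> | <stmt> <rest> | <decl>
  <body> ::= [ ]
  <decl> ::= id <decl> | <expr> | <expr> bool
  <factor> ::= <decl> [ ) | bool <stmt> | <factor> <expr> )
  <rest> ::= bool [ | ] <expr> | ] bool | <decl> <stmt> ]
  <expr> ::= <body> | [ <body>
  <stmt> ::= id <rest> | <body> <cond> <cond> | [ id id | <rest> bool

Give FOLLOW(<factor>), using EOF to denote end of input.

{ [, ], bool, id }

In <cond> ::= <body> bool <factor> <cond>: add FIRST(<cond>) = { [, ], bool, id }.
In <factor> ::= <factor> <expr> ): add FIRST(<expr> )) = { [ }.
Union: FOLLOW(<factor>) = { [, ], bool, id }.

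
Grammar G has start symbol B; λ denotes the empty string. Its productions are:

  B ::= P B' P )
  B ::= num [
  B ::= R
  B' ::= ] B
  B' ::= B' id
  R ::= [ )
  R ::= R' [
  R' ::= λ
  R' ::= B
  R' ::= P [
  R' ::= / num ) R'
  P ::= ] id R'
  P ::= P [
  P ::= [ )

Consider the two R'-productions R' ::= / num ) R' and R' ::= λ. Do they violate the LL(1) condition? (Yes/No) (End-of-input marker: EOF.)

FIRST(/ num ) R') = { / } and FIRST(λ) = { λ }.
The second is nullable but FOLLOW(R') = { ), [, ] } is disjoint from FIRST of the first.

No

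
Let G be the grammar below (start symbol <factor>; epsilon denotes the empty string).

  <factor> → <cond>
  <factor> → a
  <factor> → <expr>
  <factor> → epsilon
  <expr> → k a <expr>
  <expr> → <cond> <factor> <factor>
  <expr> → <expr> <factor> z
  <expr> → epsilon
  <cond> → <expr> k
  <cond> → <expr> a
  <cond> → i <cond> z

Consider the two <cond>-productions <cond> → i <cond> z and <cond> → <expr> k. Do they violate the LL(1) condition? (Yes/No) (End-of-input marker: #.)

FIRST(i <cond> z) = { i } and FIRST(<expr> k) = { a, i, k, z }.
Both contain i, so the two alternatives are not disjoint — LL(1) conflict.

Yes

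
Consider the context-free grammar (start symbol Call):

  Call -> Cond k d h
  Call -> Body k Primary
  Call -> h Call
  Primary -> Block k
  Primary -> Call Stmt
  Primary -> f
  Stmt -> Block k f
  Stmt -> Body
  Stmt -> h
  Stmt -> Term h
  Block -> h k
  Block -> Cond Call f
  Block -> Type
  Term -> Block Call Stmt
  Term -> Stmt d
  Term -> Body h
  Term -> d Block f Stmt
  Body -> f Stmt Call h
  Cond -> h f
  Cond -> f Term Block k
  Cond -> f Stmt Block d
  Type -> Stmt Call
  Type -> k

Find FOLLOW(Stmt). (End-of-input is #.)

{ #, d, f, h, k }

In Primary -> Call Stmt: Stmt is at the end, add FOLLOW(Primary) = { #, d, f, h, k }.
In Term -> Block Call Stmt: Stmt is at the end, add FOLLOW(Term) = { d, f, h, k }.
In Term -> Stmt d: add FIRST(d) = { d }.
In Term -> d Block f Stmt: Stmt is at the end, add FOLLOW(Term) = { d, f, h, k }.
In Body -> f Stmt Call h: add FIRST(Call h) = { f, h }.
In Cond -> f Stmt Block d: add FIRST(Block d) = { d, f, h, k }.
In Type -> Stmt Call: add FIRST(Call) = { f, h }.
Union: FOLLOW(Stmt) = { #, d, f, h, k }.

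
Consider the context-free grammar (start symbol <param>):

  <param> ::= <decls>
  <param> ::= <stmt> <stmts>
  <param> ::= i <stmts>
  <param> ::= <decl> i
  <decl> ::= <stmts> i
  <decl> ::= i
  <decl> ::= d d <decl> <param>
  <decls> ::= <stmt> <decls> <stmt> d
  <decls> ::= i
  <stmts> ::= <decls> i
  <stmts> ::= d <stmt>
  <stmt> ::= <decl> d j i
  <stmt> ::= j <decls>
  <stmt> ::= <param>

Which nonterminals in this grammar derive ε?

No nonterminal has an empty production or an RHS whose symbols are all nullable.

{ } (none)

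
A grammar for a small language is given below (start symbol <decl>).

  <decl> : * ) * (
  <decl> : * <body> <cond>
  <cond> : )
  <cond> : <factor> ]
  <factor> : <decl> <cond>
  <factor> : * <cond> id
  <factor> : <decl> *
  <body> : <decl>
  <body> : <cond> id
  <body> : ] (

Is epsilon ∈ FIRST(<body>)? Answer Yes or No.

No

No nonterminal in this grammar is nullable.
No production of <body> has an RHS whose symbols are all nullable, so <body> is not nullable.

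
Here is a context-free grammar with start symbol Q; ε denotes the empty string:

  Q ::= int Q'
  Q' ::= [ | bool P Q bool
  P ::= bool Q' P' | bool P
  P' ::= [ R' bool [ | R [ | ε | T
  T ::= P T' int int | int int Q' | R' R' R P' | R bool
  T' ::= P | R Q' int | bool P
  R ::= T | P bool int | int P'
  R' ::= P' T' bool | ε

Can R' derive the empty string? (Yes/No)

R' has an ε-production, so R' ⇒ ε.

Yes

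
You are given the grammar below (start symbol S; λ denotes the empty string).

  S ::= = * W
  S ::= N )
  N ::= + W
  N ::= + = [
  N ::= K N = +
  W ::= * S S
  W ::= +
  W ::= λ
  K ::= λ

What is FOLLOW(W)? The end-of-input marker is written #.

{ #, ), +, = }

In S ::= = * W: W is at the end, add FOLLOW(S) = { #, ), +, = }.
In N ::= + W: W is at the end, add FOLLOW(N) = { ), = }.
Union: FOLLOW(W) = { #, ), +, = }.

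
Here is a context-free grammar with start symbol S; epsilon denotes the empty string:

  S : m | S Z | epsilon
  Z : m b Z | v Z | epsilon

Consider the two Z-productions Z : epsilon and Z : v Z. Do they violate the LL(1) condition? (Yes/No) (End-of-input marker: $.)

Yes

FIRST(epsilon) = { epsilon } and FIRST(v Z) = { v }.
The first alternative is nullable and FOLLOW(Z) = { $, m, v } shares v with FIRST of the second — conflict.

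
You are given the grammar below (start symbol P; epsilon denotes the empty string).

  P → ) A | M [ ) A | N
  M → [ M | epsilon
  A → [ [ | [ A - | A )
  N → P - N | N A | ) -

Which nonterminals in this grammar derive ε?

Directly nullable (have an epsilon-production): M.
No other nonterminal has a production whose RHS symbols are all nullable.

{ M }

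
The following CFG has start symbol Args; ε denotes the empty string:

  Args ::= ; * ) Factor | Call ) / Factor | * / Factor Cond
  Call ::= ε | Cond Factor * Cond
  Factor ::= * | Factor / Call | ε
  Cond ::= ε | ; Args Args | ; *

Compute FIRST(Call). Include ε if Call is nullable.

Call ::= ε contributes ε.
From Call ::= Cond Factor * Cond: Cond, Factor nullable, take FIRST(Cond) ∪ FIRST(Factor) ∪ {*} = { *, /, ; }.
Union: FIRST(Call) = { *, /, ;, ε }.

{ *, /, ;, ε }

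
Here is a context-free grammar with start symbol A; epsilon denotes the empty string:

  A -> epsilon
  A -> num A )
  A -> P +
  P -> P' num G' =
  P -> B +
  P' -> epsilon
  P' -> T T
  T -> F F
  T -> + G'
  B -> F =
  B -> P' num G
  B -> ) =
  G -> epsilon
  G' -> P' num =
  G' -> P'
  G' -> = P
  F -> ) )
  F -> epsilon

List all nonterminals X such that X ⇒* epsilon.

{ A, F, G, G', P', T }

Directly nullable (have an epsilon-production): A, P', G, F.
G' -> P' with every symbol nullable, so G' is nullable.
T -> F F with every symbol nullable, so T is nullable.
No other nonterminal has a production whose RHS symbols are all nullable.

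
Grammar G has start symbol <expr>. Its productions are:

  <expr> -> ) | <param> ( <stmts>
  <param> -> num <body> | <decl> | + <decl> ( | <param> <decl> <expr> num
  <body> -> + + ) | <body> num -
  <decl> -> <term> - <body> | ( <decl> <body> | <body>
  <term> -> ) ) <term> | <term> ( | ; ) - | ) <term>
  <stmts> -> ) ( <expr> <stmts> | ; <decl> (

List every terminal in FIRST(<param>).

<param> -> num <body> contributes {num}.
From <param> -> <decl>: add FIRST(<decl>) = { (, ), +, ; }.
<param> -> + <decl> ( contributes {+}.
From <param> -> <param> <decl> <expr> num: add FIRST(<param>) = { (, ), +, ;, num }.
Union: FIRST(<param>) = { (, ), +, ;, num }.

{ (, ), +, ;, num }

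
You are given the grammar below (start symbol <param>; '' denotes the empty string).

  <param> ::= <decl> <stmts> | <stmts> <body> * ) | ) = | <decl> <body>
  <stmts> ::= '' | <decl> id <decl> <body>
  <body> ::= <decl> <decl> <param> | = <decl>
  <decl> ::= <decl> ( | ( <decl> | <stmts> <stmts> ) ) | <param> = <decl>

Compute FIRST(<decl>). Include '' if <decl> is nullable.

{ (, ), = }

From <decl> ::= <decl> (: add FIRST(<decl>) = { (, ), = }.
<decl> ::= ( <decl> contributes {(}.
From <decl> ::= <stmts> <stmts> ) ): <stmts>, <stmts> nullable, take FIRST(<stmts>) ∪ FIRST(<stmts>) ∪ {)} = { (, ), = }.
From <decl> ::= <param> = <decl>: add FIRST(<param>) = { (, ), = }.
Union: FIRST(<decl>) = { (, ), = }.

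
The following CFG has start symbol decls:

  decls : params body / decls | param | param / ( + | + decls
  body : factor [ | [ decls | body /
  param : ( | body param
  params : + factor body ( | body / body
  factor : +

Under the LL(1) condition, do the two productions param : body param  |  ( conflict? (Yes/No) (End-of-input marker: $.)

FIRST(body param) = { +, [ } and FIRST(() = { ( }.
The FIRST sets are disjoint and neither alternative is nullable — no conflict.

No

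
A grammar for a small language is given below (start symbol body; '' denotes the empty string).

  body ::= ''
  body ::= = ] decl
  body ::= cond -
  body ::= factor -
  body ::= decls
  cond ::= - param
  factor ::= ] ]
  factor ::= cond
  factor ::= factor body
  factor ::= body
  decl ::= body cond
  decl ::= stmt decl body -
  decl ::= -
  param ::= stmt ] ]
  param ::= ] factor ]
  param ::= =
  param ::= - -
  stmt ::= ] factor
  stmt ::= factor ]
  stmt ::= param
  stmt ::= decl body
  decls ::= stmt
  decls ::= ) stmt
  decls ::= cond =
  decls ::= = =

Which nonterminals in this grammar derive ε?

Directly nullable (have an ''-production): body.
factor ::= factor body with every symbol nullable, so factor is nullable.
No other nonterminal has a production whose RHS symbols are all nullable.

{ body, factor }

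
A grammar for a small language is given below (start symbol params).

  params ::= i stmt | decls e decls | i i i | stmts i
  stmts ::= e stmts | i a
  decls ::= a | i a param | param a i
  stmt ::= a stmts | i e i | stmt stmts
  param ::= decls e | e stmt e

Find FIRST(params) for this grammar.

{ a, e, i }

params ::= i stmt contributes {i}.
From params ::= decls e decls: add FIRST(decls) = { a, e, i }.
params ::= i i i contributes {i}.
From params ::= stmts i: add FIRST(stmts) = { e, i }.
Union: FIRST(params) = { a, e, i }.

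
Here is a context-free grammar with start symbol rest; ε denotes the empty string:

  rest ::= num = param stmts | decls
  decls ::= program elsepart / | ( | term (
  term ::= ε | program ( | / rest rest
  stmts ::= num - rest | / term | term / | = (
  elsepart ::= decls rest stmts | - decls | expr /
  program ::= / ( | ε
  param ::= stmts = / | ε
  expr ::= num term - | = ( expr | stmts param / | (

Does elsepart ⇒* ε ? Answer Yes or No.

Nullable nonterminals: param, program, term.
No production of elsepart has an RHS whose symbols are all nullable, so elsepart is not nullable.

No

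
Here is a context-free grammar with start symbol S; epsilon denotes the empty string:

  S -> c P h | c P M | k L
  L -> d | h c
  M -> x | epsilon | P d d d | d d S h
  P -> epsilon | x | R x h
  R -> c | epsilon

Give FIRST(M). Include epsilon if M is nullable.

M -> x contributes {x}.
M -> epsilon contributes epsilon.
From M -> P d d d: P nullable, take FIRST(P) ∪ {d} = { c, d, x }.
M -> d d S h contributes {d}.
Union: FIRST(M) = { c, d, x, epsilon }.

{ c, d, x, epsilon }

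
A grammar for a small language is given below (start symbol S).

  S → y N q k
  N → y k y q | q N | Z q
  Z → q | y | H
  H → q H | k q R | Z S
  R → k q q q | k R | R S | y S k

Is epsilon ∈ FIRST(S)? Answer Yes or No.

No

No nonterminal in this grammar is nullable.
No production of S has an RHS whose symbols are all nullable, so S is not nullable.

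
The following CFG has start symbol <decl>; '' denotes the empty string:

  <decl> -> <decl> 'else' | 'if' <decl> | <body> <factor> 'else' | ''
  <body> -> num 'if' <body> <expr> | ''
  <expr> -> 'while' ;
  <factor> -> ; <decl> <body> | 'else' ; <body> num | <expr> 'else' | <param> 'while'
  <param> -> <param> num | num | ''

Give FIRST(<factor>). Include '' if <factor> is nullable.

<factor> -> ; <decl> <body> contributes {;}.
<factor> -> 'else' ; <body> num contributes {'else'}.
From <factor> -> <expr> 'else': add FIRST(<expr>) = { 'while' }.
From <factor> -> <param> 'while': <param> nullable, take FIRST(<param>) ∪ {'while'} = { 'while', num }.
Union: FIRST(<factor>) = { 'else', 'while', ;, num }.

{ 'else', 'while', ;, num }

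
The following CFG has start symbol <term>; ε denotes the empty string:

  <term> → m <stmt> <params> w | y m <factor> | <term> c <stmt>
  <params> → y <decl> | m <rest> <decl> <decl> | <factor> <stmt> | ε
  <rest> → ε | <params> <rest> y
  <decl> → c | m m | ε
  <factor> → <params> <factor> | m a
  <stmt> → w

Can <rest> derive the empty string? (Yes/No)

Yes

<rest> has an ε-production, so <rest> ⇒ ε.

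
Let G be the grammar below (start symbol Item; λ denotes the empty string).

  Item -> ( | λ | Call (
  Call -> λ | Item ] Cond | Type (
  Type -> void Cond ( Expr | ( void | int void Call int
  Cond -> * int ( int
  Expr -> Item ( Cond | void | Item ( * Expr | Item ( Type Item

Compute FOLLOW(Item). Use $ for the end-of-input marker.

{ $, (, ], int, void }

Item is the start symbol, so $ ∈ FOLLOW(Item).
In Call -> Item ] Cond: add FIRST(] Cond) = { ] }.
In Expr -> Item ( Cond: add FIRST(( Cond) = { ( }.
In Expr -> Item ( * Expr: add FIRST(( * Expr) = { ( }.
In Expr -> Item ( Type Item: add FIRST(( Type Item) = { ( }.
In Expr -> Item ( Type Item: Item is at the end, add FOLLOW(Expr) = { (, ], int, void }.
Union: FOLLOW(Item) = { $, (, ], int, void }.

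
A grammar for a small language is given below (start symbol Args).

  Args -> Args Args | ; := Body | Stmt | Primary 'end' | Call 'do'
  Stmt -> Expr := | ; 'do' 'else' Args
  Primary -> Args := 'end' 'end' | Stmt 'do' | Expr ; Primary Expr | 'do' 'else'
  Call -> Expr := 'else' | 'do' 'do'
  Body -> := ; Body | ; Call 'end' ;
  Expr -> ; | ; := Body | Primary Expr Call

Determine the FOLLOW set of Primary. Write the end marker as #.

{ 'do', 'end', ; }

In Args -> Primary 'end': add FIRST('end') = { 'end' }.
In Primary -> Expr ; Primary Expr: add FIRST(Expr) = { 'do', ; }.
In Expr -> Primary Expr Call: add FIRST(Expr Call) = { 'do', ; }.
Union: FOLLOW(Primary) = { 'do', 'end', ; }.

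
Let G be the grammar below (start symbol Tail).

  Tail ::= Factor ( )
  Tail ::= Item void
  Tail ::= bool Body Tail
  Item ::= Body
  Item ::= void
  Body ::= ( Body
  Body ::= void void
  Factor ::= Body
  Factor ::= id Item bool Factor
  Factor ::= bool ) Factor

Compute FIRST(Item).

{ (, void }

From Item ::= Body: add FIRST(Body) = { (, void }.
Item ::= void contributes {void}.
Union: FIRST(Item) = { (, void }.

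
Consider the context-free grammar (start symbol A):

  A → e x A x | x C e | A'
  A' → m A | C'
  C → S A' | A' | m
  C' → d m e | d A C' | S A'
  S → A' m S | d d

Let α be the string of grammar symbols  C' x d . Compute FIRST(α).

{ d, m }

Add FIRST(C') = { d, m }; C' is not nullable, stop.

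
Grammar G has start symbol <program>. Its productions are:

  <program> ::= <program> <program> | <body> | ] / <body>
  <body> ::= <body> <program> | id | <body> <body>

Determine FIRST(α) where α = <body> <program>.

Add FIRST(<body>) = { id }; <body> is not nullable, stop.

{ id }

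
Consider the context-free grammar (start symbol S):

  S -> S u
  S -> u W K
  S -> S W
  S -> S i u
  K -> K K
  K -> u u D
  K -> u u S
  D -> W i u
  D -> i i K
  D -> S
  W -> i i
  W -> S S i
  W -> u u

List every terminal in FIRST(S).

From S -> S u: add FIRST(S) = { u }.
S -> u W K contributes {u}.
From S -> S W: add FIRST(S) = { u }.
From S -> S i u: add FIRST(S) = { u }.
Union: FIRST(S) = { u }.

{ u }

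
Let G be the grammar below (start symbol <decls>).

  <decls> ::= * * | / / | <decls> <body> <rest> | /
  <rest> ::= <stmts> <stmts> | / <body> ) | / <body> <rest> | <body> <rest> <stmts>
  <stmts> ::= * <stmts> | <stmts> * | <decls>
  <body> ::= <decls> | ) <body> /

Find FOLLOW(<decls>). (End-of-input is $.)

<decls> is the start symbol, so $ ∈ FOLLOW(<decls>).
In <decls> ::= <decls> <body> <rest>: add FIRST(<body> <rest>) = { ), *, / }.
In <stmts> ::= <decls>: <decls> is at the end, add FOLLOW(<stmts>) = { $, ), *, / }.
In <body> ::= <decls>: <decls> is at the end, add FOLLOW(<body>) = { ), *, / }.
Union: FOLLOW(<decls>) = { $, ), *, / }.

{ $, ), *, / }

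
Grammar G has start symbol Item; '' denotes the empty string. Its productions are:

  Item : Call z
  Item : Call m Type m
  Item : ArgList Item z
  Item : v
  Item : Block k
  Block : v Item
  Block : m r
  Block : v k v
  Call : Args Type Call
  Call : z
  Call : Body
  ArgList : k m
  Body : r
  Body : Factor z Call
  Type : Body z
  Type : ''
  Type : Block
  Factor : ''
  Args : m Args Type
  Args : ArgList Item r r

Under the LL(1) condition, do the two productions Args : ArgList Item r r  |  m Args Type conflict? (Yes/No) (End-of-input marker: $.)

FIRST(ArgList Item r r) = { k } and FIRST(m Args Type) = { m }.
The FIRST sets are disjoint and neither alternative is nullable — no conflict.

No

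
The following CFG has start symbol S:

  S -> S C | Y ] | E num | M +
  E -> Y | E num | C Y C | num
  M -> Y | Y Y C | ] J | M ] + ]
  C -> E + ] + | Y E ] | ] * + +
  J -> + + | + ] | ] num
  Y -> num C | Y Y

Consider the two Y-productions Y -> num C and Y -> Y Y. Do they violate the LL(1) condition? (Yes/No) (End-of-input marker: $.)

Yes

FIRST(num C) = { num } and FIRST(Y Y) = { num }.
Both contain num, so the two alternatives are not disjoint — LL(1) conflict.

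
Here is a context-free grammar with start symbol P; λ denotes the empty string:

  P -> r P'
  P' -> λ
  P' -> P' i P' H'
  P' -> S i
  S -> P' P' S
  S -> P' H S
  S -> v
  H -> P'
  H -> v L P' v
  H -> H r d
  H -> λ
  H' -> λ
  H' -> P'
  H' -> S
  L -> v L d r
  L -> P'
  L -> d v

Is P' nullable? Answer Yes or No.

P' has an λ-production, so P' ⇒ λ.

Yes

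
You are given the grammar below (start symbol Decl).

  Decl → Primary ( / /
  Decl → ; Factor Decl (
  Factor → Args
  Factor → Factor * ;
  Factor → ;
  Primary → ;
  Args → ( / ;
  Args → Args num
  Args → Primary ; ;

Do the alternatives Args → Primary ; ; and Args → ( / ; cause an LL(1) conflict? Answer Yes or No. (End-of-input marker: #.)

FIRST(Primary ; ;) = { ; } and FIRST(( / ;) = { ( }.
The FIRST sets are disjoint and neither alternative is nullable — no conflict.

No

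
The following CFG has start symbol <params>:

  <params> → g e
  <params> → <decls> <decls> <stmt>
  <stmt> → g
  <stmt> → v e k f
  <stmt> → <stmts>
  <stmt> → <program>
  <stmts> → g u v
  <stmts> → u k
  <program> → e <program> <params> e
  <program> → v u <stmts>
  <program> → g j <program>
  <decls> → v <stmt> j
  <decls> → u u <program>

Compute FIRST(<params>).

<params> → g e contributes {g}.
From <params> → <decls> <decls> <stmt>: add FIRST(<decls>) = { u, v }.
Union: FIRST(<params>) = { g, u, v }.

{ g, u, v }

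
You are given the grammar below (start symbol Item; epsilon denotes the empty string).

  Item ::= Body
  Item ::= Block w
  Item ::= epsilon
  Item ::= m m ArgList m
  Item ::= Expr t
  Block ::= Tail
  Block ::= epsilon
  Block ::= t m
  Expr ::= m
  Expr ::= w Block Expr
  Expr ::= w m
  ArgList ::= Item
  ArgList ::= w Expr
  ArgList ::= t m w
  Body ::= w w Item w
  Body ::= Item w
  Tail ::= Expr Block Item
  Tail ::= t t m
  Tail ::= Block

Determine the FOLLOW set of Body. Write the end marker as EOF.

In Item ::= Body: Body is at the end, add FOLLOW(Item) = { EOF, m, t, w }.
Union: FOLLOW(Body) = { EOF, m, t, w }.

{ EOF, m, t, w }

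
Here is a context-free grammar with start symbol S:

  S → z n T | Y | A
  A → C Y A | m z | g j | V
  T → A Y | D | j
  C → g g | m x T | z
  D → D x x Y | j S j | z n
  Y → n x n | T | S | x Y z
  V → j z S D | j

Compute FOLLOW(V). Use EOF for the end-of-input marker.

In A → V: V is at the end, add FOLLOW(A) = { EOF, g, j, m, n, x, z }.
Union: FOLLOW(V) = { EOF, g, j, m, n, x, z }.

{ EOF, g, j, m, n, x, z }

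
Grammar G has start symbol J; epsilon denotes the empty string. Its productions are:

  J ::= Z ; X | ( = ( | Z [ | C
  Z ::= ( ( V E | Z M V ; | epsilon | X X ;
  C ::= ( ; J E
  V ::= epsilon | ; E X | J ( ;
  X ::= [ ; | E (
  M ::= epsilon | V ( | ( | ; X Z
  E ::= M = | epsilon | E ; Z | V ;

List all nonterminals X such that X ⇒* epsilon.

Directly nullable (have an epsilon-production): Z, V, M, E.
No other nonterminal has a production whose RHS symbols are all nullable.

{ E, M, V, Z }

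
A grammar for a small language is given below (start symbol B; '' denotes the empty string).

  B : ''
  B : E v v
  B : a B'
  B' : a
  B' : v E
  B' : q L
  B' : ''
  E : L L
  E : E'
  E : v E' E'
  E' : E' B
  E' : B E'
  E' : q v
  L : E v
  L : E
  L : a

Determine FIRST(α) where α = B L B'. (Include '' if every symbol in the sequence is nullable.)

Add FIRST(B)\{''} = { a, q, v }; B is nullable, continue.
Add FIRST(L) = { a, q, v }; L is not nullable, stop.

{ a, q, v }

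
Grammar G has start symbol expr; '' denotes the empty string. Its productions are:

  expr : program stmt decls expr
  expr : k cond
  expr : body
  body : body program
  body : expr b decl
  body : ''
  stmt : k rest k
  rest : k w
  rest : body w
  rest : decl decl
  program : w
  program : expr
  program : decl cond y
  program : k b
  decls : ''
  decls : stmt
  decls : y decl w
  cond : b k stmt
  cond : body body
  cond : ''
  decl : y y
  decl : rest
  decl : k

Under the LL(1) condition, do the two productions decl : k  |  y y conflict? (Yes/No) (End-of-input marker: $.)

FIRST(k) = { k } and FIRST(y y) = { y }.
The FIRST sets are disjoint and neither alternative is nullable — no conflict.

No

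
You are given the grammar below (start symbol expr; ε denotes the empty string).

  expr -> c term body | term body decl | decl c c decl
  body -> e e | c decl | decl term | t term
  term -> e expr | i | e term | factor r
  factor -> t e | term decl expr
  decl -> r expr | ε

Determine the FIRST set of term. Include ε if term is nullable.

term -> e expr contributes {e}.
term -> i contributes {i}.
term -> e term contributes {e}.
From term -> factor r: add FIRST(factor) = { e, i, t }.
Union: FIRST(term) = { e, i, t }.

{ e, i, t }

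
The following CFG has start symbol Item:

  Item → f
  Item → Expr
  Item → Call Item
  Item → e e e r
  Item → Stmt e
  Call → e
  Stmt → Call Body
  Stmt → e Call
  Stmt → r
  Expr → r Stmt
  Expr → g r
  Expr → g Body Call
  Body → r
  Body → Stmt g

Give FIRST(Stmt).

From Stmt → Call Body: add FIRST(Call) = { e }.
Stmt → e Call contributes {e}.
Stmt → r contributes {r}.
Union: FIRST(Stmt) = { e, r }.

{ e, r }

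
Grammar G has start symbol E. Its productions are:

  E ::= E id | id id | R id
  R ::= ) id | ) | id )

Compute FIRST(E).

{ ), id }

From E ::= E id: add FIRST(E) = { ), id }.
E ::= id id contributes {id}.
From E ::= R id: add FIRST(R) = { ), id }.
Union: FIRST(E) = { ), id }.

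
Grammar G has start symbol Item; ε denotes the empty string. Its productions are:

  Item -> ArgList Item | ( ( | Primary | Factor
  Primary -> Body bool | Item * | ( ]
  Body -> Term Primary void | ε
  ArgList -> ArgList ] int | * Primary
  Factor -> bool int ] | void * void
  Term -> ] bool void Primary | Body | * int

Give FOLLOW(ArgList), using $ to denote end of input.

{ (, *, ], bool, void }

In Item -> ArgList Item: add FIRST(Item) = { (, *, ], bool, void }.
In ArgList -> ArgList ] int: add FIRST(] int) = { ] }.
Union: FOLLOW(ArgList) = { (, *, ], bool, void }.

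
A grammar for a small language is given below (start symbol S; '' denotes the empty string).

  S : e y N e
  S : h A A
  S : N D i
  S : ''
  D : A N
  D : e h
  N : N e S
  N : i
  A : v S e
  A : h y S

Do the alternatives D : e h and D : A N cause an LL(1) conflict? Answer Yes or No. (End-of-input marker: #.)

No

FIRST(e h) = { e } and FIRST(A N) = { h, v }.
The FIRST sets are disjoint and neither alternative is nullable — no conflict.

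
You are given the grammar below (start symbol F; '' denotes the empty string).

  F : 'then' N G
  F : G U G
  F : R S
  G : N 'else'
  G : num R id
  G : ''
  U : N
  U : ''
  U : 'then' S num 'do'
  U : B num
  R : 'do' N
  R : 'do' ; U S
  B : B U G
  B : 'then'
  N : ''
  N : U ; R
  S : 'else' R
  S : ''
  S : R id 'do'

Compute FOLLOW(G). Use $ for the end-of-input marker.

In F : 'then' N G: G is at the end, add FOLLOW(F) = { $ }.
In F : G U G: add FIRST(U G)\{''} = { 'else', 'then', ;, num }.
  Since U G is nullable, also add FOLLOW(F) = { $ }.
In F : G U G: G is at the end, add FOLLOW(F) = { $ }.
In B : B U G: G is at the end, add FOLLOW(B) = { 'else', 'then', ;, num }.
Union: FOLLOW(G) = { $, 'else', 'then', ;, num }.

{ $, 'else', 'then', ;, num }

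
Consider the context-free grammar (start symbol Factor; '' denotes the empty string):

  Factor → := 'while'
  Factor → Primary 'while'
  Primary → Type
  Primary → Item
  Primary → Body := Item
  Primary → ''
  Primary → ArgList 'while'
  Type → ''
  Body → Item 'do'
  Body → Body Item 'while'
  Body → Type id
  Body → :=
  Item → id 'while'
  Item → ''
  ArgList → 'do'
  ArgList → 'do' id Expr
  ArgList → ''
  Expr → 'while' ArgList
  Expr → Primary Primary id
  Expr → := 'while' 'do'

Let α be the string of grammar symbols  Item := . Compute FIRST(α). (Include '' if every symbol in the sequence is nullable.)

Add FIRST(Item)\{''} = { id }; Item is nullable, continue.
:= is a terminal; add {:=} and stop.

{ :=, id }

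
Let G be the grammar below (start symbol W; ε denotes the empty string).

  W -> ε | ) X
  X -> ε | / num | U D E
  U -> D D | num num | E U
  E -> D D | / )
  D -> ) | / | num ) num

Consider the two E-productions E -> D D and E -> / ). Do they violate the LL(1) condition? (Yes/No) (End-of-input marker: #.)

Yes

FIRST(D D) = { ), /, num } and FIRST(/ )) = { / }.
Both contain /, so the two alternatives are not disjoint — LL(1) conflict.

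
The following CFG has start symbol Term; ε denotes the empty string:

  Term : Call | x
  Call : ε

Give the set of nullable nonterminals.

Directly nullable (have an ε-production): Call.
Term : Call with every symbol nullable, so Term is nullable.

{ Call, Term }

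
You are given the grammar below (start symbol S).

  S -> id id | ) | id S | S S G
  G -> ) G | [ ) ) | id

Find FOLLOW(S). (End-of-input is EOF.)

{ EOF, ), [, id }

S is the start symbol, so EOF ∈ FOLLOW(S).
In S -> id S: S is at the end, add FOLLOW(S) = { EOF, ), [, id }.
In S -> S S G: add FIRST(S G) = { ), id }.
In S -> S S G: add FIRST(G) = { ), [, id }.
Union: FOLLOW(S) = { EOF, ), [, id }.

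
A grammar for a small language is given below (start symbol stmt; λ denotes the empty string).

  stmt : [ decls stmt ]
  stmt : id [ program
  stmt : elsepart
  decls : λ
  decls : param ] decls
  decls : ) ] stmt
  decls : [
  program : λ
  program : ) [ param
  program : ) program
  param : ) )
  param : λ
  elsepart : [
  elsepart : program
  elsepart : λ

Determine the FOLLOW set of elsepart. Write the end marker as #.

In stmt : elsepart: elsepart is at the end, add FOLLOW(stmt) = { #, ), [, ], id }.
Union: FOLLOW(elsepart) = { #, ), [, ], id }.

{ #, ), [, ], id }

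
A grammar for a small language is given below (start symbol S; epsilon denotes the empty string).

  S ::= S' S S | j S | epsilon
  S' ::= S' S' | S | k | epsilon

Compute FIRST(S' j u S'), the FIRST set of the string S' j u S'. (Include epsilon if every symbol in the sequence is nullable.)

Add FIRST(S')\{epsilon} = { j, k }; S' is nullable, continue.
j is a terminal; add {j} and stop.

{ j, k }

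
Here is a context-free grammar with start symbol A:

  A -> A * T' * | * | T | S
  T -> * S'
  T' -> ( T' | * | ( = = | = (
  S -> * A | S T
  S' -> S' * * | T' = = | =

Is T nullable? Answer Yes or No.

No nonterminal in this grammar is nullable.
No production of T has an RHS whose symbols are all nullable, so T is not nullable.

No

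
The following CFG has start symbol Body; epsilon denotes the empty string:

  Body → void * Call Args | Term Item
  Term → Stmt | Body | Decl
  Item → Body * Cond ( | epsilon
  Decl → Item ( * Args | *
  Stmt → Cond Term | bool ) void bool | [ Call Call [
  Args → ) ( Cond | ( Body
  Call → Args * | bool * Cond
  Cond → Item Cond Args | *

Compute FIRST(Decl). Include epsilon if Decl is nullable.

{ (, *, [, bool, void }

From Decl → Item ( * Args: Item nullable, take FIRST(Item) ∪ {(} = { (, *, [, bool, void }.
Decl → * contributes {*}.
Union: FIRST(Decl) = { (, *, [, bool, void }.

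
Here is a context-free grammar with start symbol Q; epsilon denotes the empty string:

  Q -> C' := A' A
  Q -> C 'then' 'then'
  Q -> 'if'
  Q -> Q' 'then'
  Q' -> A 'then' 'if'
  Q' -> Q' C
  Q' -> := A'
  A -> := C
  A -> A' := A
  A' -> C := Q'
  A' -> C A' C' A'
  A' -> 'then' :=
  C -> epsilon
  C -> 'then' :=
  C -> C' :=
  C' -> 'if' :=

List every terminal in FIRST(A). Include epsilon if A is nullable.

{ 'if', 'then', := }

A -> := C contributes {:=}.
From A -> A' := A: add FIRST(A') = { 'if', 'then', := }.
Union: FIRST(A) = { 'if', 'then', := }.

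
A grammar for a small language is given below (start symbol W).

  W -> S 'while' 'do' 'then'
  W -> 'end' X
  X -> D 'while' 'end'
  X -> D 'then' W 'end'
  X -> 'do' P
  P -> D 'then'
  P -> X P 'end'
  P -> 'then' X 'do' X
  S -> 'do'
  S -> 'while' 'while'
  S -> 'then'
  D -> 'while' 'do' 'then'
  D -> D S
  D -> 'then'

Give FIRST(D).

D -> 'while' 'do' 'then' contributes {'while'}.
From D -> D S: add FIRST(D) = { 'then', 'while' }.
D -> 'then' contributes {'then'}.
Union: FIRST(D) = { 'then', 'while' }.

{ 'then', 'while' }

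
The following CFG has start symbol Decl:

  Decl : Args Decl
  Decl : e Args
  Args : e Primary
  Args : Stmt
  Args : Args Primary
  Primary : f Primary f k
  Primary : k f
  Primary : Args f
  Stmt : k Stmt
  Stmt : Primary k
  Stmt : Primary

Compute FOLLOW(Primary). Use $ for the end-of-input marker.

{ $, e, f, k }

In Args : e Primary: Primary is at the end, add FOLLOW(Args) = { $, e, f, k }.
In Args : Args Primary: Primary is at the end, add FOLLOW(Args) = { $, e, f, k }.
In Primary : f Primary f k: add FIRST(f k) = { f }.
In Stmt : Primary k: add FIRST(k) = { k }.
In Stmt : Primary: Primary is at the end, add FOLLOW(Stmt) = { $, e, f, k }.
Union: FOLLOW(Primary) = { $, e, f, k }.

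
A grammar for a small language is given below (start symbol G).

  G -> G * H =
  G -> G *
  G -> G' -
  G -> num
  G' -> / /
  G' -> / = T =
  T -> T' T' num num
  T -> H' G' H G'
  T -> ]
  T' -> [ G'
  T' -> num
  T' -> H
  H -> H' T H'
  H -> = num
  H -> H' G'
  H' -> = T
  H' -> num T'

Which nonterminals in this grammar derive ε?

{ } (none)

No nonterminal has an empty production or an RHS whose symbols are all nullable.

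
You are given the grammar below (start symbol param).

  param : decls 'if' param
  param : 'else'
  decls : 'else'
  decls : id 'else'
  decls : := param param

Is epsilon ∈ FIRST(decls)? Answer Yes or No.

No nonterminal in this grammar is nullable.
No production of decls has an RHS whose symbols are all nullable, so decls is not nullable.

No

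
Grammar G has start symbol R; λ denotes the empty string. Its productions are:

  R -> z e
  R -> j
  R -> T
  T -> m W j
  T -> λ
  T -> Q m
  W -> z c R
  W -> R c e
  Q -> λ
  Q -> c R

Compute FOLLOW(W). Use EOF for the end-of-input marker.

In T -> m W j: add FIRST(j) = { j }.
Union: FOLLOW(W) = { j }.

{ j }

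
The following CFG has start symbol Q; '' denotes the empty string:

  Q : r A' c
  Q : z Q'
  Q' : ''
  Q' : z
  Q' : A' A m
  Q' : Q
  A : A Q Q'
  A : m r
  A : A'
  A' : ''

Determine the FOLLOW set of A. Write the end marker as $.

In Q' : A' A m: add FIRST(m) = { m }.
In A : A Q Q': add FIRST(Q Q') = { r, z }.
Union: FOLLOW(A) = { m, r, z }.

{ m, r, z }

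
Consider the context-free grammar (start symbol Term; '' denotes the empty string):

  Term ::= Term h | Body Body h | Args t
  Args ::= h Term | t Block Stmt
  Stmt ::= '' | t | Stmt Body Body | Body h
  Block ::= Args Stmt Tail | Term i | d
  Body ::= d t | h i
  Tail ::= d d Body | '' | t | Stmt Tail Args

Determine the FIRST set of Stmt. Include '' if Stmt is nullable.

{ d, h, t, '' }

Stmt ::= '' contributes ''.
Stmt ::= t contributes {t}.
From Stmt ::= Stmt Body Body: Stmt nullable, take FIRST(Stmt) ∪ FIRST(Body) = { d, h, t }.
From Stmt ::= Body h: add FIRST(Body) = { d, h }.
Union: FIRST(Stmt) = { d, h, t, '' }.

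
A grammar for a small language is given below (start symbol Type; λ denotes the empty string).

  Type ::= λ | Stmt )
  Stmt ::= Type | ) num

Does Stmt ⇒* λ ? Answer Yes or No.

Stmt ::= Type and each of Type is nullable, so Stmt ⇒* λ.

Yes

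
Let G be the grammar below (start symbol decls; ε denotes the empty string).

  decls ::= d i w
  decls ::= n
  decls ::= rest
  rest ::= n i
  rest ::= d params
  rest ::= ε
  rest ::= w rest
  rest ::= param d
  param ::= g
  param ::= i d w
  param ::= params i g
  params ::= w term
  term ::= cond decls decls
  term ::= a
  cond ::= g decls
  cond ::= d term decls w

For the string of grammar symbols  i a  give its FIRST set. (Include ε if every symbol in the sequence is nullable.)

i is a terminal; add {i} and stop.

{ i }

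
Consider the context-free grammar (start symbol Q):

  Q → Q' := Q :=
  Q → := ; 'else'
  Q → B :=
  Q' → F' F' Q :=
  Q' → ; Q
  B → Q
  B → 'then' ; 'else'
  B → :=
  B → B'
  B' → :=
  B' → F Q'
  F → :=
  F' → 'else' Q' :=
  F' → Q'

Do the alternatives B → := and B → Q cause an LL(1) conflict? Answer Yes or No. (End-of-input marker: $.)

FIRST(:=) = { := } and FIRST(Q) = { 'else', 'then', :=, ; }.
Both contain :=, so the two alternatives are not disjoint — LL(1) conflict.

Yes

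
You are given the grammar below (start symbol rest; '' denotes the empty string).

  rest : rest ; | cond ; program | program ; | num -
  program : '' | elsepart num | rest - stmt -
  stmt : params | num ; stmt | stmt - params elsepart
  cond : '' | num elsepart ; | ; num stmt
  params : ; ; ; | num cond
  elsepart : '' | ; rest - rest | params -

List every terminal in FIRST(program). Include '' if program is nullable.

{ ;, num, '' }

program : '' contributes ''.
From program : elsepart num: elsepart nullable, take FIRST(elsepart) ∪ {num} = { ;, num }.
From program : rest - stmt -: add FIRST(rest) = { ;, num }.
Union: FIRST(program) = { ;, num, '' }.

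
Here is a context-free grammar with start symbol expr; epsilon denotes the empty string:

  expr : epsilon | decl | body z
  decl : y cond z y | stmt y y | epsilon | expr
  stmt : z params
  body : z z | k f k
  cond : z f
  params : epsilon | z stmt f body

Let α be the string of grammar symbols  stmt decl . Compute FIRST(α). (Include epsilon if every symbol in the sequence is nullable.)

Add FIRST(stmt) = { z }; stmt is not nullable, stop.

{ z }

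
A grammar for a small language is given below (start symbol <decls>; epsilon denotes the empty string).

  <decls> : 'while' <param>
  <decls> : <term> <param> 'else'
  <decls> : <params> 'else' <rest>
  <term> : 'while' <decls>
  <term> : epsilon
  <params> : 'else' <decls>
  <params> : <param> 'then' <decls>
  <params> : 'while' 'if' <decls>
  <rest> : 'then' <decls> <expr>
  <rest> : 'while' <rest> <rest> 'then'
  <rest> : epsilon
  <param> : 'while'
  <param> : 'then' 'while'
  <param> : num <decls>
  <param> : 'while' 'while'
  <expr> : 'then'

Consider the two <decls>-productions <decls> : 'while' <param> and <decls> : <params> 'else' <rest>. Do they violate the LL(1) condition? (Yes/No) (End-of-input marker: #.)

FIRST('while' <param>) = { 'while' } and FIRST(<params> 'else' <rest>) = { 'else', 'then', 'while', num }.
Both contain 'while', so the two alternatives are not disjoint — LL(1) conflict.

Yes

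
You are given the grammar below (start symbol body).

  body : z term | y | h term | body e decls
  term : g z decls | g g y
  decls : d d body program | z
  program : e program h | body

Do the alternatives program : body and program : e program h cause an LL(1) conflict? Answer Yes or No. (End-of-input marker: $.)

No

FIRST(body) = { h, y, z } and FIRST(e program h) = { e }.
The FIRST sets are disjoint and neither alternative is nullable — no conflict.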